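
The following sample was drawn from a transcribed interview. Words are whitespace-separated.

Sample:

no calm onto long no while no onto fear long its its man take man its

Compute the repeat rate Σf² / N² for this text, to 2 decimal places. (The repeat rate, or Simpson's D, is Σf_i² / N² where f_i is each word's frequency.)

Frequencies: no:3, its:3, onto:2, long:2, man:2, calm:1, while:1, fear:1, take:1
Σf² = 34; N² = 256
Repeat rate = 34 / 256 = 0.13

0.13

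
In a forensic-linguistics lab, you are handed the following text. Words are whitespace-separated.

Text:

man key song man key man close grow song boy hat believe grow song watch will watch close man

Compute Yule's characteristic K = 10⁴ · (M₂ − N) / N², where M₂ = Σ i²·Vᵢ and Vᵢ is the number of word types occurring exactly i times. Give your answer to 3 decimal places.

720.222

Frequencies: man:4, song:3, key:2, close:2, grow:2, watch:2, boy:1, hat:1, believe:1, will:1
N = 19. Frequency spectrum: V_1=4, V_2=4, V_3=1, V_4=1
M₂ = 1²·4 + 2²·4 + 3²·1 + 4²·1 = 45
K = 10000 × (45 − 19) / 19² = 720.222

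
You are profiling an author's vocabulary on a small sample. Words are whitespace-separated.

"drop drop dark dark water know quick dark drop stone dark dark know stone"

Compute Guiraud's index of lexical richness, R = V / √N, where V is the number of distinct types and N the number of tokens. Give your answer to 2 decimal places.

1.60

N = 14, V = 6.
√N = 3.741657
R = 6 / 3.741657 = 1.60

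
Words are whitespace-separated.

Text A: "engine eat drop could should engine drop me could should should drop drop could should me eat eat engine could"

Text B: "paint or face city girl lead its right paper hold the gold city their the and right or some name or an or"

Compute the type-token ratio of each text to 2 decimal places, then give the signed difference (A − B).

-0.44

TTR(A) = 6/20 = 0.30
TTR(B) = 17/23 = 0.74
Difference = 0.30 − 0.74 = -0.44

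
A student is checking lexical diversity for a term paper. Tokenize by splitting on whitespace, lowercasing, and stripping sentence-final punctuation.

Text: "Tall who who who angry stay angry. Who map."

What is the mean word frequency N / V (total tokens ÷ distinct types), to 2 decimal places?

N = 9 tokens, V = 5 types.
Mean frequency = N / V = 9 / 5 = 1.80

1.80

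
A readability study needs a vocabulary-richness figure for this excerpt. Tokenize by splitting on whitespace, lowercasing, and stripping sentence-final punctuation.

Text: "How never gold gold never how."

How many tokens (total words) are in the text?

Tokens: how, never, gold, gold, never, how
N = 6

6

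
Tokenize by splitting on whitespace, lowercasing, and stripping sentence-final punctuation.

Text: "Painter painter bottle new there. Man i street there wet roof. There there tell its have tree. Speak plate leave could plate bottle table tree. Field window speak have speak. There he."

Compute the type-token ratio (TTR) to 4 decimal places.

0.6563

N = 32 tokens, V = 21 types.
TTR = V / N = 21 / 32 = 0.6563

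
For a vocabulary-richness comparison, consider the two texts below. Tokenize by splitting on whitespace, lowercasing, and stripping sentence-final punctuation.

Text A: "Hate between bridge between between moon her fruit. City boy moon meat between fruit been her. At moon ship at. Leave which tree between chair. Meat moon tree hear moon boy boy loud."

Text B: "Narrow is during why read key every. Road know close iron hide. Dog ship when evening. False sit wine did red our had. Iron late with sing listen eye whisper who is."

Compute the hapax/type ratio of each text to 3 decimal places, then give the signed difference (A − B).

A: hapax=10, V=18, ratio=0.556
B: hapax=28, V=30, ratio=0.933
Difference = 0.556 − 0.933 = -0.377

-0.377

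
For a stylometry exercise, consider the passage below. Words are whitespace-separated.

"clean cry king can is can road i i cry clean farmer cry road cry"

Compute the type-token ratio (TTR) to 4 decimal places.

0.5333

N = 15 tokens, V = 8 types.
TTR = V / N = 8 / 15 = 0.5333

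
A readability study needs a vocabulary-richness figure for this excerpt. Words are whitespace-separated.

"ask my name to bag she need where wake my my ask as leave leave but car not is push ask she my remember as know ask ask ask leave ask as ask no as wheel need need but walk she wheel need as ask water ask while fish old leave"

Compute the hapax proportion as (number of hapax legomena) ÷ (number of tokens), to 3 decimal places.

0.333

Frequencies: ask:10, as:5, my:4, need:4, leave:4, she:3, but:2, wheel:2, name:1, to:1, bag:1, where:1, wake:1, car:1, not:1, is:1, push:1, remember:1, know:1, no:1, … (5 more, each freq 1)
Hapax count = 17; token count = 51.
Ratio = 17 / 51 = 0.333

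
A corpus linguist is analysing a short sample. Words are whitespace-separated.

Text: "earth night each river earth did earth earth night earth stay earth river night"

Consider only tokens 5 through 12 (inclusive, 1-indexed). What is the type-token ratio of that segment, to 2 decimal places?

0.50

Segment tokens 5–12: earth, did, earth, earth, night, earth, stay, earth
Segment N = 8, segment V = 4.
TTR = 4 / 8 = 0.50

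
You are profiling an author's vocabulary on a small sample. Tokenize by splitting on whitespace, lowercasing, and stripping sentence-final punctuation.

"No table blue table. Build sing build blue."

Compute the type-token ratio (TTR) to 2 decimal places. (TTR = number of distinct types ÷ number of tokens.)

N = 8 tokens, V = 5 types.
TTR = V / N = 5 / 8 = 0.63

0.63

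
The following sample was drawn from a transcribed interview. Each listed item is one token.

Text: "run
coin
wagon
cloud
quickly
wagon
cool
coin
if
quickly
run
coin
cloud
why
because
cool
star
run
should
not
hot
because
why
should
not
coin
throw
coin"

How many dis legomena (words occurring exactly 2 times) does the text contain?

Frequencies: coin:5, run:3, wagon:2, cloud:2, quickly:2, cool:2, why:2, because:2, should:2, not:2, if:1, star:1, hot:1, throw:1
Words with frequency 2: because, cloud, cool, not, quickly, should, wagon, why

8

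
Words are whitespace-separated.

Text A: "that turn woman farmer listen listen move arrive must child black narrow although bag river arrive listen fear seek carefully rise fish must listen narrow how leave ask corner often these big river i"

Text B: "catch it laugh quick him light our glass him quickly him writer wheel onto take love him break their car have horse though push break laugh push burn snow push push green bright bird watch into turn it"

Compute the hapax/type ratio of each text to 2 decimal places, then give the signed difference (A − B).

-0.02

A: hapax=22, V=27, ratio=0.81
B: hapax=24, V=29, ratio=0.83
Difference = 0.81 − 0.83 = -0.02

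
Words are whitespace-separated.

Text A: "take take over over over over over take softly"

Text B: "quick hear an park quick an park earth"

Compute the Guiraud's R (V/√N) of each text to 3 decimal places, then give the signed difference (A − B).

A: V=3, N=9, R=1.000
B: V=5, N=8, R=1.768
Difference = 1.000 − 1.768 = -0.768

-0.768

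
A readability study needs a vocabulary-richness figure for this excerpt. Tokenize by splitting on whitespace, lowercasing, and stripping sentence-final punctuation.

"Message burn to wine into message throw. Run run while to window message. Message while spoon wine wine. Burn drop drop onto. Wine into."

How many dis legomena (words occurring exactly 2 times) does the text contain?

Frequencies: message:4, wine:4, burn:2, to:2, into:2, run:2, while:2, drop:2, throw:1, window:1, spoon:1, onto:1
Words with frequency 2: burn, drop, into, run, to, while

6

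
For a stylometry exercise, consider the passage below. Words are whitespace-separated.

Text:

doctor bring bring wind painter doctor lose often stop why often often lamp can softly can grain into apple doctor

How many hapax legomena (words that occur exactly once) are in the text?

10

Frequencies: doctor:3, often:3, bring:2, can:2, wind:1, painter:1, lose:1, stop:1, why:1, lamp:1, softly:1, grain:1, into:1, apple:1
Hapax (freq=1): apple, grain, into, lamp, lose, painter, softly, stop, why, wind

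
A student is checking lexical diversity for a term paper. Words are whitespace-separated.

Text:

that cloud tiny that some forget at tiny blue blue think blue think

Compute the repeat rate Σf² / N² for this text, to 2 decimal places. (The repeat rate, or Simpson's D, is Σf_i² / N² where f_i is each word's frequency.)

Frequencies: blue:3, that:2, tiny:2, think:2, cloud:1, some:1, forget:1, at:1
Σf² = 25; N² = 169
Repeat rate = 25 / 169 = 0.15

0.15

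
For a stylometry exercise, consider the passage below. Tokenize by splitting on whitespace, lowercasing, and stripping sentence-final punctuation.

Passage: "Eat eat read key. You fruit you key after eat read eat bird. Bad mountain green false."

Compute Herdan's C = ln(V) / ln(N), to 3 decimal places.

N = 17, V = 11.
ln(V) = 2.397895, ln(N) = 2.833213
C = 2.397895 / 2.833213 = 0.846

0.846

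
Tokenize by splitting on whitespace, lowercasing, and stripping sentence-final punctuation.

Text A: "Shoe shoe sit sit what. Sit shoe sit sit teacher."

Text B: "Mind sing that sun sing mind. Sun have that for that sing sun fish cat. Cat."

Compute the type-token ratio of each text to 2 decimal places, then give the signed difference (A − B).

-0.10

TTR(A) = 4/10 = 0.40
TTR(B) = 8/16 = 0.50
Difference = 0.40 − 0.50 = -0.10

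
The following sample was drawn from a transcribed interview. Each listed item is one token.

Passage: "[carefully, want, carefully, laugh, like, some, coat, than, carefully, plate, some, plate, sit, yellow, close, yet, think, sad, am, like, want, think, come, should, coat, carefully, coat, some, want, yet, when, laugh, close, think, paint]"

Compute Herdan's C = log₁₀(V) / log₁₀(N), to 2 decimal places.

N = 35, V = 19.
log₁₀(V) = 1.278754, log₁₀(N) = 1.544068
C = 1.278754 / 1.544068 = 0.83

0.83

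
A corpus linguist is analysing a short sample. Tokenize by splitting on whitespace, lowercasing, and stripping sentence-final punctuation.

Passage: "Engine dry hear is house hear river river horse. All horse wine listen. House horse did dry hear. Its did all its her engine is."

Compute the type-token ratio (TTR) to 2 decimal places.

0.52

N = 25 tokens, V = 13 types.
TTR = V / N = 13 / 25 = 0.52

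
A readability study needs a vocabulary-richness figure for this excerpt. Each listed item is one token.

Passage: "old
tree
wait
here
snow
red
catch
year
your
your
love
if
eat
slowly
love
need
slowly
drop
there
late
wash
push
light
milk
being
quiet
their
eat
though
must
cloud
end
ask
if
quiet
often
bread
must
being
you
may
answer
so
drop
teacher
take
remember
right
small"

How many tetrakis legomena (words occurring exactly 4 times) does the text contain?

Frequencies: your:2, love:2, if:2, eat:2, slowly:2, drop:2, being:2, quiet:2, must:2, old:1, tree:1, wait:1, here:1, snow:1, red:1, catch:1, year:1, need:1, there:1, late:1, … (20 more, each freq 1)
Words with frequency 4: (none)

0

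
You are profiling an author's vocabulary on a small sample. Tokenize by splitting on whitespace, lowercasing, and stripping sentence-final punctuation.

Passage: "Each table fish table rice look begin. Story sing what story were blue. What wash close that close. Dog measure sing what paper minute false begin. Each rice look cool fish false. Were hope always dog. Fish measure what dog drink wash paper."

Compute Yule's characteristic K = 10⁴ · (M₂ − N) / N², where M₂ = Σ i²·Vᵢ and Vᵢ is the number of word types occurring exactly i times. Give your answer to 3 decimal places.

Frequencies: what:4, fish:3, dog:3, each:2, table:2, rice:2, look:2, begin:2, story:2, sing:2, were:2, wash:2, close:2, measure:2, paper:2, false:2, blue:1, that:1, minute:1, cool:1, … (3 more, each freq 1)
N = 43. Frequency spectrum: V_1=7, V_2=13, V_3=2, V_4=1
M₂ = 1²·7 + 2²·13 + 3²·2 + 4²·1 = 93
K = 10000 × (93 − 43) / 43² = 270.416

270.416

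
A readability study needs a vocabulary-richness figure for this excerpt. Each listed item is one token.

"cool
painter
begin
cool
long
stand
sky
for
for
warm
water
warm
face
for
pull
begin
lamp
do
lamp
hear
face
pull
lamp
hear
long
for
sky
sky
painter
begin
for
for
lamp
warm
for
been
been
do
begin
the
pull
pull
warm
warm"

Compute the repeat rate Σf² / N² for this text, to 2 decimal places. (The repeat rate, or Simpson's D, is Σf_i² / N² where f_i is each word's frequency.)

Frequencies: for:7, warm:5, begin:4, pull:4, lamp:4, sky:3, cool:2, painter:2, long:2, face:2, do:2, hear:2, been:2, stand:1, water:1, the:1
Σf² = 162; N² = 1936
Repeat rate = 162 / 1936 = 0.08

0.08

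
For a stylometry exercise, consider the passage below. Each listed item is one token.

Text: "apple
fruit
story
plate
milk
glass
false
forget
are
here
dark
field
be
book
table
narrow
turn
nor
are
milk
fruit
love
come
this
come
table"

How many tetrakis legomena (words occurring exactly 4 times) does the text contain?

0

Frequencies: fruit:2, milk:2, are:2, table:2, come:2, apple:1, story:1, plate:1, glass:1, false:1, forget:1, here:1, dark:1, field:1, be:1, book:1, narrow:1, turn:1, nor:1, love:1, … (1 more, each freq 1)
Words with frequency 4: (none)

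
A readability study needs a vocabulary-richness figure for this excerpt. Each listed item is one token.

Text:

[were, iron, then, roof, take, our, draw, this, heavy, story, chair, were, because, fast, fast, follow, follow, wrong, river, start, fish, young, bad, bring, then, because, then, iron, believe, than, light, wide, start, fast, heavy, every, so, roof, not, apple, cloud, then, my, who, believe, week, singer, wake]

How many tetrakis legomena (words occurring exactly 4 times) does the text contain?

1

Frequencies: then:4, fast:3, were:2, iron:2, roof:2, heavy:2, because:2, follow:2, start:2, believe:2, take:1, our:1, draw:1, this:1, story:1, chair:1, wrong:1, river:1, fish:1, young:1, … (15 more, each freq 1)
Words with frequency 4: then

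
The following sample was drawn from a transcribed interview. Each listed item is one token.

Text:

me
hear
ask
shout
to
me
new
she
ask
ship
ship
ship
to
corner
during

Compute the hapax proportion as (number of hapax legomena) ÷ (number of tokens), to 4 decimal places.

0.4000

Frequencies: ship:3, me:2, ask:2, to:2, hear:1, shout:1, new:1, she:1, corner:1, during:1
Hapax count = 6; token count = 15.
Ratio = 6 / 15 = 0.4000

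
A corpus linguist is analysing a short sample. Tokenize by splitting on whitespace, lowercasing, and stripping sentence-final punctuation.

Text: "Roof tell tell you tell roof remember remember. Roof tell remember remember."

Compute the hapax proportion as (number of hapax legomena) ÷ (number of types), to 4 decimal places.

Frequencies: tell:4, remember:4, roof:3, you:1
Hapax count = 1; type count = 4.
Ratio = 1 / 4 = 0.2500

0.2500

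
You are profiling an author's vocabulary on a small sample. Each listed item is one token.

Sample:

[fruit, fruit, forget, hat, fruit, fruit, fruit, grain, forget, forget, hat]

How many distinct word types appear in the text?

Distinct types: {forget, fruit, grain, hat}
V = 4

4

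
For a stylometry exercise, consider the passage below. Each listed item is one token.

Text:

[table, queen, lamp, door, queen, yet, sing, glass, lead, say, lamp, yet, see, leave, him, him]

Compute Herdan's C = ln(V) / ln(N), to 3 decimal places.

N = 16, V = 12.
ln(V) = 2.484907, ln(N) = 2.772589
C = 2.484907 / 2.772589 = 0.896

0.896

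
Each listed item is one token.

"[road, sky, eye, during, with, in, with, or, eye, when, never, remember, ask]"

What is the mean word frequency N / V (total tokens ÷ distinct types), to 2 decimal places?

1.18

N = 13 tokens, V = 11 types.
Mean frequency = N / V = 13 / 11 = 1.18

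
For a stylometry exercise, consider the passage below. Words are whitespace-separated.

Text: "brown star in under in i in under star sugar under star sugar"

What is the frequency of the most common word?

Frequencies: star:3, in:3, under:3, sugar:2, brown:1, i:1
Most common: 'star' with frequency 3.

3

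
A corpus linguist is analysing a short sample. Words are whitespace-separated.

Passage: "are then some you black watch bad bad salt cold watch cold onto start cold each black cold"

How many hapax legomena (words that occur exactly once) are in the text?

8

Frequencies: cold:4, black:2, watch:2, bad:2, are:1, then:1, some:1, you:1, salt:1, onto:1, start:1, each:1
Hapax (freq=1): are, each, onto, salt, some, start, then, you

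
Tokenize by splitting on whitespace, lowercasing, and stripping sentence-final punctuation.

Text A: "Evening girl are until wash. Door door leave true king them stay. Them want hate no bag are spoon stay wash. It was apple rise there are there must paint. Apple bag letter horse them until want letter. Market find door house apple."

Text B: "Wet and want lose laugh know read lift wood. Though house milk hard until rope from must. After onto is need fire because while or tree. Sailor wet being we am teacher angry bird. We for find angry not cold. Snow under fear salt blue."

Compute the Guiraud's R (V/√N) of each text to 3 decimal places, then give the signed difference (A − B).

-1.991

A: V=28, N=43, R=4.270
B: V=42, N=45, R=6.261
Difference = 4.270 − 6.261 = -1.991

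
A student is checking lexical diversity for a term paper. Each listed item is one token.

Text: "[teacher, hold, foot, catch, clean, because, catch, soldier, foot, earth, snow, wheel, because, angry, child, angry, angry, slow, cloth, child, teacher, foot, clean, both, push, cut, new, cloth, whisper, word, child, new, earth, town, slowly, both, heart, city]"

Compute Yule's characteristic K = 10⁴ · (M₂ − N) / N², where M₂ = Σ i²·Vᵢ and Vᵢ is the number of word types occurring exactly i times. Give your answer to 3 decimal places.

235.457

Frequencies: foot:3, angry:3, child:3, teacher:2, catch:2, clean:2, because:2, earth:2, cloth:2, both:2, new:2, hold:1, soldier:1, snow:1, wheel:1, slow:1, push:1, cut:1, whisper:1, word:1, … (4 more, each freq 1)
N = 38. Frequency spectrum: V_1=13, V_2=8, V_3=3
M₂ = 1²·13 + 2²·8 + 3²·3 = 72
K = 10000 × (72 − 38) / 38² = 235.457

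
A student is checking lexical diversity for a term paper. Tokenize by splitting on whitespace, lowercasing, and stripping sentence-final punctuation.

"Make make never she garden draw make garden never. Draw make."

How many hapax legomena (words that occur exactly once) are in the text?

Frequencies: make:4, never:2, garden:2, draw:2, she:1
Hapax (freq=1): she

1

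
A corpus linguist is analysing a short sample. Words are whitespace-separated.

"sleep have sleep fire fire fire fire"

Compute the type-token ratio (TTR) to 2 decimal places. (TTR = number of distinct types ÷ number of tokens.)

0.43

N = 7 tokens, V = 3 types.
TTR = V / N = 3 / 7 = 0.43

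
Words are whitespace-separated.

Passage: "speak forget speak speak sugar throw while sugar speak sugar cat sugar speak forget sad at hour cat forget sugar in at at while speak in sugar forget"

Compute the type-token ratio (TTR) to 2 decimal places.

0.36

N = 28 tokens, V = 10 types.
TTR = V / N = 10 / 28 = 0.36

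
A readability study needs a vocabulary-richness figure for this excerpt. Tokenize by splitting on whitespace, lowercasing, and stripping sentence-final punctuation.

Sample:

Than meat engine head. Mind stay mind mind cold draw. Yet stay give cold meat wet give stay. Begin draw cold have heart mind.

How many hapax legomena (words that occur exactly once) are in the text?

Frequencies: mind:4, stay:3, cold:3, meat:2, draw:2, give:2, than:1, engine:1, head:1, yet:1, wet:1, begin:1, have:1, heart:1
Hapax (freq=1): begin, engine, have, head, heart, than, wet, yet

8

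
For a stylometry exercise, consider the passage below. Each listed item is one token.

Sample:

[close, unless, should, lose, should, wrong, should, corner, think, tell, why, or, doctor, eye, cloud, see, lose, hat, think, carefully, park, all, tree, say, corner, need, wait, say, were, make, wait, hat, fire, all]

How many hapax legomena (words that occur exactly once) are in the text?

Frequencies: should:3, lose:2, corner:2, think:2, hat:2, all:2, say:2, wait:2, close:1, unless:1, wrong:1, tell:1, why:1, or:1, doctor:1, eye:1, cloud:1, see:1, carefully:1, park:1, … (5 more, each freq 1)
Hapax (freq=1): carefully, close, cloud, doctor, eye, fire, make, need, or, park, see, tell, tree, unless, were, why, wrong

17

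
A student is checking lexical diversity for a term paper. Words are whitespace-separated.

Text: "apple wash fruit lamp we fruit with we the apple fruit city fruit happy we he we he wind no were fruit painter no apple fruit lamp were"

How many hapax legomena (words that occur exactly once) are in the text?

7

Frequencies: fruit:6, we:4, apple:3, lamp:2, he:2, no:2, were:2, wash:1, with:1, the:1, city:1, happy:1, wind:1, painter:1
Hapax (freq=1): city, happy, painter, the, wash, wind, with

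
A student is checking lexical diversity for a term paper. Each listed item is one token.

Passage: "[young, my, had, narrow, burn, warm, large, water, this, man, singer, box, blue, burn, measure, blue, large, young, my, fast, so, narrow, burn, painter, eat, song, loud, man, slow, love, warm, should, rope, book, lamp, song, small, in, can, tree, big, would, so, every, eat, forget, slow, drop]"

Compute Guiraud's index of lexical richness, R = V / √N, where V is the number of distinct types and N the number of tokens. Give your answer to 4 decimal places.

5.0518

N = 48, V = 35.
√N = 6.928203
R = 35 / 6.928203 = 5.0518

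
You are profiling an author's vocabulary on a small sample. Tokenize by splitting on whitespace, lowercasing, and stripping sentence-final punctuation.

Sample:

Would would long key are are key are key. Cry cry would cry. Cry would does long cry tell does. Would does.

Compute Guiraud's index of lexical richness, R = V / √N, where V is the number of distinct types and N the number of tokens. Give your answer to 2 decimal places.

N = 22, V = 7.
√N = 4.690416
R = 7 / 4.690416 = 1.49

1.49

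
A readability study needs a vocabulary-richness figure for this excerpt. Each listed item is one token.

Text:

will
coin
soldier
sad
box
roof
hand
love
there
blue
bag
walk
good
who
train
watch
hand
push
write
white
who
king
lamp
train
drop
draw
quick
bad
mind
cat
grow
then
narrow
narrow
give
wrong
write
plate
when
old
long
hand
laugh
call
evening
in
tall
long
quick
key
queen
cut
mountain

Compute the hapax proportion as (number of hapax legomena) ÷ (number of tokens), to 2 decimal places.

Frequencies: hand:3, who:2, train:2, write:2, quick:2, narrow:2, long:2, will:1, coin:1, soldier:1, sad:1, box:1, roof:1, love:1, there:1, blue:1, bag:1, walk:1, good:1, watch:1, … (25 more, each freq 1)
Hapax count = 38; token count = 53.
Ratio = 38 / 53 = 0.72

0.72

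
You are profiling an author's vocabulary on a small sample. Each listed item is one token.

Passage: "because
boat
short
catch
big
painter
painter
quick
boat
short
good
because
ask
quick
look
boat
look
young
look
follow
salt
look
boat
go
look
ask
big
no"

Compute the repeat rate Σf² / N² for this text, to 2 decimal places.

Frequencies: look:5, boat:4, because:2, short:2, big:2, painter:2, quick:2, ask:2, catch:1, good:1, young:1, follow:1, salt:1, go:1, no:1
Σf² = 72; N² = 784
Repeat rate = 72 / 784 = 0.09

0.09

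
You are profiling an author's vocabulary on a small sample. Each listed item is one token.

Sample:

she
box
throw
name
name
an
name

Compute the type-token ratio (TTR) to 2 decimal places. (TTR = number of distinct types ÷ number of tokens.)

N = 7 tokens, V = 5 types.
TTR = V / N = 5 / 7 = 0.71

0.71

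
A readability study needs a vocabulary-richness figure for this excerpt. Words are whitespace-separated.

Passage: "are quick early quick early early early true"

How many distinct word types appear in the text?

Distinct types: {are, early, quick, true}
V = 4

4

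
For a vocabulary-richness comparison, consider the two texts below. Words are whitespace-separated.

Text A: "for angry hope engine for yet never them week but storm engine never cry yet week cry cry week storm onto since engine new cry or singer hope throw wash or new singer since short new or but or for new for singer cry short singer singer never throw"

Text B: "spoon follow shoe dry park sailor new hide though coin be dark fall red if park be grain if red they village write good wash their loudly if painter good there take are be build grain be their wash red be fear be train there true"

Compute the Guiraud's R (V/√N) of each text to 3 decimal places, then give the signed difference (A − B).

-1.857

A: V=19, N=49, R=2.714
B: V=31, N=46, R=4.571
Difference = 2.714 − 4.571 = -1.857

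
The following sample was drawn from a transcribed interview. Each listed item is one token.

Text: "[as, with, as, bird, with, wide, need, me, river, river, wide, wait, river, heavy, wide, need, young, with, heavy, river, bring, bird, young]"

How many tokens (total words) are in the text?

Tokens: as, with, as, bird, with, wide, need, me, river, river, wide, wait, river, heavy, wide, need, young, with, heavy, river, bring, bird, young
N = 23

23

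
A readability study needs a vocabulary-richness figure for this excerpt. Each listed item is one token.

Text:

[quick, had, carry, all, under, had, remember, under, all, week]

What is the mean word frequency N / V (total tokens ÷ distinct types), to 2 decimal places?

N = 10 tokens, V = 7 types.
Mean frequency = N / V = 10 / 7 = 1.43

1.43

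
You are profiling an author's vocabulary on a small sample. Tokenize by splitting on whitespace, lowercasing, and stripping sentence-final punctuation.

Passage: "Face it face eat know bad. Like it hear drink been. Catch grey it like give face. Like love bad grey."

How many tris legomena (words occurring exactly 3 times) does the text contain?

3

Frequencies: face:3, it:3, like:3, bad:2, grey:2, eat:1, know:1, hear:1, drink:1, been:1, catch:1, give:1, love:1
Words with frequency 3: face, it, like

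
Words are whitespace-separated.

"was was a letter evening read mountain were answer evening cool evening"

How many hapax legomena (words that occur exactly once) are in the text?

Frequencies: evening:3, was:2, a:1, letter:1, read:1, mountain:1, were:1, answer:1, cool:1
Hapax (freq=1): a, answer, cool, letter, mountain, read, were

7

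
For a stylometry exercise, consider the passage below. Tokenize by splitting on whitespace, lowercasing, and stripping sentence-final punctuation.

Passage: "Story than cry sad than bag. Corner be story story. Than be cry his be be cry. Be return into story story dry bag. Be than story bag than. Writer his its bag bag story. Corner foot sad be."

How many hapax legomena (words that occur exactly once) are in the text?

6

Frequencies: story:7, be:7, than:5, bag:5, cry:3, sad:2, corner:2, his:2, return:1, into:1, dry:1, writer:1, its:1, foot:1
Hapax (freq=1): dry, foot, into, its, return, writer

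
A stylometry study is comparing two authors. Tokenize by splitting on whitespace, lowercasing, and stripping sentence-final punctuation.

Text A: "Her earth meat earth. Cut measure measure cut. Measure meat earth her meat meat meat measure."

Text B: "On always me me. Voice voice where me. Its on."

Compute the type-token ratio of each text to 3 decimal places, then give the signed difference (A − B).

-0.287

TTR(A) = 5/16 = 0.313
TTR(B) = 6/10 = 0.600
Difference = 0.313 − 0.600 = -0.287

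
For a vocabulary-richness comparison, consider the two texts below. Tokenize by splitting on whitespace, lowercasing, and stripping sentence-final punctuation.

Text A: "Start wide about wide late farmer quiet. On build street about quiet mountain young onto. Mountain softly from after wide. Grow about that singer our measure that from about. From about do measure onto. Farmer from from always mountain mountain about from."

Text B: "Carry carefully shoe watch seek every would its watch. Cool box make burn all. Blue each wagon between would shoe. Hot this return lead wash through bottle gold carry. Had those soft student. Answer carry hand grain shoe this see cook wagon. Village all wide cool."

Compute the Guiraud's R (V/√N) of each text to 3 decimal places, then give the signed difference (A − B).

-1.913

A: V=22, N=42, R=3.395
B: V=36, N=46, R=5.308
Difference = 3.395 − 5.308 = -1.913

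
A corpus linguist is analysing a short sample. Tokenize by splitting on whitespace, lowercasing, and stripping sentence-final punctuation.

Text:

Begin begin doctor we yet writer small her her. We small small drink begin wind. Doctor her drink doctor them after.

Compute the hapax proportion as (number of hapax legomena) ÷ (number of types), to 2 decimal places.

Frequencies: begin:3, doctor:3, small:3, her:3, we:2, drink:2, yet:1, writer:1, wind:1, them:1, after:1
Hapax count = 5; type count = 11.
Ratio = 5 / 11 = 0.45

0.45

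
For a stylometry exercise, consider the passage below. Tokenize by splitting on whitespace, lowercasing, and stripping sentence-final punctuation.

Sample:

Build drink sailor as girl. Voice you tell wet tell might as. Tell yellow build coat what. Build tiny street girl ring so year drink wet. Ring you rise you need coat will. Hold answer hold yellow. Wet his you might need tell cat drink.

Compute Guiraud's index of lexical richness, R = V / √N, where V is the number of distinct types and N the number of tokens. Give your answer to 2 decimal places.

N = 45, V = 25.
√N = 6.708204
R = 25 / 6.708204 = 3.73

3.73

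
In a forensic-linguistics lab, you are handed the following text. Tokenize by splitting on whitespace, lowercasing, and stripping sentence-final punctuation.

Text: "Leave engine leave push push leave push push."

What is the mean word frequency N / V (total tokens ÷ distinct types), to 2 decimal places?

N = 8 tokens, V = 3 types.
Mean frequency = N / V = 8 / 3 = 2.67

2.67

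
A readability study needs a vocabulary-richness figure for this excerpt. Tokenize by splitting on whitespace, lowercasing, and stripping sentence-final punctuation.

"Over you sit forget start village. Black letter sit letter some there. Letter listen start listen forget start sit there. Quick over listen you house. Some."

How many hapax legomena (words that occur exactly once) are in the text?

Frequencies: sit:3, start:3, letter:3, listen:3, over:2, you:2, forget:2, some:2, there:2, village:1, black:1, quick:1, house:1
Hapax (freq=1): black, house, quick, village

4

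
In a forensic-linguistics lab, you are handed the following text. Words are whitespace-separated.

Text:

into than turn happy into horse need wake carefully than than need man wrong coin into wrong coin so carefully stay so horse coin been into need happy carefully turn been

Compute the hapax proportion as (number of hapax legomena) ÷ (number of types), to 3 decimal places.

Frequencies: into:4, than:3, need:3, carefully:3, coin:3, turn:2, happy:2, horse:2, wrong:2, so:2, been:2, wake:1, man:1, stay:1
Hapax count = 3; type count = 14.
Ratio = 3 / 14 = 0.214

0.214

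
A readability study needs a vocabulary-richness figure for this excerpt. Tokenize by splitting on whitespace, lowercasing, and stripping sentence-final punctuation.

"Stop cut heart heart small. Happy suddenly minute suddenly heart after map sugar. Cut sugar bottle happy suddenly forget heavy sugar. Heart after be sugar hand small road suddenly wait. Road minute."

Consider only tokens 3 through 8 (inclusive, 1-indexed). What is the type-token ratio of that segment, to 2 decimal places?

0.83

Segment tokens 3–8: heart, heart, small, happy, suddenly, minute
Segment N = 6, segment V = 5.
TTR = 5 / 6 = 0.83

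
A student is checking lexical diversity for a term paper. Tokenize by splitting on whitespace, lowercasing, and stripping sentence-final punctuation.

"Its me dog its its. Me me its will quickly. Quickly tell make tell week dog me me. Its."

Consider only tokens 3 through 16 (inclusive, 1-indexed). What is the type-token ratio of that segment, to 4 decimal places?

Segment tokens 3–16: dog, its, its, me, me, its, will, quickly, quickly, tell, make, tell, week, dog
Segment N = 14, segment V = 8.
TTR = 8 / 14 = 0.5714

0.5714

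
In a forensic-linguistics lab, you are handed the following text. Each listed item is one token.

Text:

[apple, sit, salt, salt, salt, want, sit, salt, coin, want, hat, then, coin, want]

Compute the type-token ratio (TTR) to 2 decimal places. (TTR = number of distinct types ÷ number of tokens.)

0.50

N = 14 tokens, V = 7 types.
TTR = V / N = 7 / 14 = 0.50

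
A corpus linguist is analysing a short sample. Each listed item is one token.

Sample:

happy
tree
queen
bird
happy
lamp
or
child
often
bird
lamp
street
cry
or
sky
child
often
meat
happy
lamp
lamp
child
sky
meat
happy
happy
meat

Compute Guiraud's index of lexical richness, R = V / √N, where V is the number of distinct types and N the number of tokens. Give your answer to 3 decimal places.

N = 27, V = 12.
√N = 5.196152
R = 12 / 5.196152 = 2.309

2.309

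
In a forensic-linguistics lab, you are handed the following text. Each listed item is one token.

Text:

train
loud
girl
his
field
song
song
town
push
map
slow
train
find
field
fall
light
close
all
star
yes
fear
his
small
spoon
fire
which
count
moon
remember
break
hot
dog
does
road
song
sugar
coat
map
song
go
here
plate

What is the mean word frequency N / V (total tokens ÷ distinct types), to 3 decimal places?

N = 42 tokens, V = 35 types.
Mean frequency = N / V = 42 / 35 = 1.200

1.200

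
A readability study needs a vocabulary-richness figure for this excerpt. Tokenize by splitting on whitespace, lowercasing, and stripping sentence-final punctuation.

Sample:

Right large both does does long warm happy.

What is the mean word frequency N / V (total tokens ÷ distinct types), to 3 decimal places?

1.143

N = 8 tokens, V = 7 types.
Mean frequency = N / V = 8 / 7 = 1.143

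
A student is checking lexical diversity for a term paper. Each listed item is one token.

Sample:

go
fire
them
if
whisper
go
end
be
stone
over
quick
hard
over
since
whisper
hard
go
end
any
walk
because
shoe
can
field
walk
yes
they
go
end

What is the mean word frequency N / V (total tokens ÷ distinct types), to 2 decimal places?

1.45

N = 29 tokens, V = 20 types.
Mean frequency = N / V = 29 / 20 = 1.45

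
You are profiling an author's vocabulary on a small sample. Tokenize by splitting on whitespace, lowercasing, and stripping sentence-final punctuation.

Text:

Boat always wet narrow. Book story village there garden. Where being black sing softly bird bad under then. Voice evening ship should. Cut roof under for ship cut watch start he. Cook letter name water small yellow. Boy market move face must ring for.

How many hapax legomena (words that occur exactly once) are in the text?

36

Frequencies: under:2, ship:2, cut:2, for:2, boat:1, always:1, wet:1, narrow:1, book:1, story:1, village:1, there:1, garden:1, where:1, being:1, black:1, sing:1, softly:1, bird:1, bad:1, … (20 more, each freq 1)
Hapax (freq=1): always, bad, being, bird, black, boat, book, boy, cook, evening, face, garden, he, letter, market, move, must, name, narrow, ring, roof, should, sing, small, softly, start, story, then, there, village, voice, watch, water, wet, where, yellow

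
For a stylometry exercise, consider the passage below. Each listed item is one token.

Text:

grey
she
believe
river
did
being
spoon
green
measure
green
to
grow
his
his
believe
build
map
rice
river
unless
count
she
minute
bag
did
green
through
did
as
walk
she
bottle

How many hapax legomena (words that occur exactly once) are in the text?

Frequencies: she:3, did:3, green:3, believe:2, river:2, his:2, grey:1, being:1, spoon:1, measure:1, to:1, grow:1, build:1, map:1, rice:1, unless:1, count:1, minute:1, bag:1, through:1, … (3 more, each freq 1)
Hapax (freq=1): as, bag, being, bottle, build, count, grey, grow, map, measure, minute, rice, spoon, through, to, unless, walk

17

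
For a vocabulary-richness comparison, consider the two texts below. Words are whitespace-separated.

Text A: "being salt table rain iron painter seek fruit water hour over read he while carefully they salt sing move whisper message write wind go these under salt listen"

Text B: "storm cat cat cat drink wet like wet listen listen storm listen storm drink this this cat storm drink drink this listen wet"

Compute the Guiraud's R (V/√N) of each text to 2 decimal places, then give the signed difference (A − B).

3.45

A: V=26, N=28, R=4.91
B: V=7, N=23, R=1.46
Difference = 4.91 − 1.46 = 3.45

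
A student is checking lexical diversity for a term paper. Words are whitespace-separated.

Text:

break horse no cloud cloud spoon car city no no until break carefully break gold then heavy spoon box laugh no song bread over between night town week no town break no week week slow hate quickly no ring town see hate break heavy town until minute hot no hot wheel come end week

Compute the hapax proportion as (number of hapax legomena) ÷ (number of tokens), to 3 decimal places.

0.389

Frequencies: no:8, break:5, town:4, week:4, cloud:2, spoon:2, until:2, heavy:2, hate:2, hot:2, horse:1, car:1, city:1, carefully:1, gold:1, then:1, box:1, laugh:1, song:1, bread:1, … (11 more, each freq 1)
Hapax count = 21; token count = 54.
Ratio = 21 / 54 = 0.389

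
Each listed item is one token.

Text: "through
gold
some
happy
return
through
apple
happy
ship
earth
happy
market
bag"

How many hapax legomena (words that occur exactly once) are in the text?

Frequencies: happy:3, through:2, gold:1, some:1, return:1, apple:1, ship:1, earth:1, market:1, bag:1
Hapax (freq=1): apple, bag, earth, gold, market, return, ship, some

8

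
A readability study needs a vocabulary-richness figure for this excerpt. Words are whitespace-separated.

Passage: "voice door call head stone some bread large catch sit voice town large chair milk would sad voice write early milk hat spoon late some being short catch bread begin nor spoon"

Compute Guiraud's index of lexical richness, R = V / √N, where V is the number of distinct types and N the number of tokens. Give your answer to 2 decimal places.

4.24

N = 32, V = 24.
√N = 5.656854
R = 24 / 5.656854 = 4.24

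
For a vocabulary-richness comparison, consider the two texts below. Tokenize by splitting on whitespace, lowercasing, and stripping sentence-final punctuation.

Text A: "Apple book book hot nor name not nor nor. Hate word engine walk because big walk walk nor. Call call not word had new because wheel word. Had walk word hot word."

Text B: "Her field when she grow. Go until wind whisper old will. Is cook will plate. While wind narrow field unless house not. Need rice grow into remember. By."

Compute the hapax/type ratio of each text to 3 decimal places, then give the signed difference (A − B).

A: hapax=7, V=16, ratio=0.438
B: hapax=20, V=24, ratio=0.833
Difference = 0.438 − 0.833 = -0.395

-0.395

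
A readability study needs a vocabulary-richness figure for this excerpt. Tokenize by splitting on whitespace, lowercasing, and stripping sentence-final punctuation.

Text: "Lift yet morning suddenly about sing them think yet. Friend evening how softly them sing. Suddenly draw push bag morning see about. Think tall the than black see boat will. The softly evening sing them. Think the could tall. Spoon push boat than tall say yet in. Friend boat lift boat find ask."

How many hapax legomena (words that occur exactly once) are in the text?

11

Frequencies: boat:4, yet:3, sing:3, them:3, think:3, tall:3, the:3, lift:2, morning:2, suddenly:2, about:2, friend:2, evening:2, softly:2, push:2, see:2, than:2, how:1, draw:1, bag:1, … (8 more, each freq 1)
Hapax (freq=1): ask, bag, black, could, draw, find, how, in, say, spoon, will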